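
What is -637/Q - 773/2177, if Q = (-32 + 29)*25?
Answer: 1328774/163275 ≈ 8.1383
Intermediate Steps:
Q = -75 (Q = -3*25 = -75)
-637/Q - 773/2177 = -637/(-75) - 773/2177 = -637*(-1/75) - 773*1/2177 = 637/75 - 773/2177 = 1328774/163275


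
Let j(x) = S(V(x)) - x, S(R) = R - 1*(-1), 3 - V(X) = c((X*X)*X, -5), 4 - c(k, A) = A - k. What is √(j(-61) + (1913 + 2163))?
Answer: √231113 ≈ 480.74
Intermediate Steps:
c(k, A) = 4 + k - A (c(k, A) = 4 - (A - k) = 4 + (k - A) = 4 + k - A)
V(X) = -6 - X³ (V(X) = 3 - (4 + (X*X)*X - 1*(-5)) = 3 - (4 + X²*X + 5) = 3 - (4 + X³ + 5) = 3 - (9 + X³) = 3 + (-9 - X³) = -6 - X³)
S(R) = 1 + R (S(R) = R + 1 = 1 + R)
j(x) = -5 - x - x³ (j(x) = (1 + (-6 - x³)) - x = (-5 - x³) - x = -5 - x - x³)
√(j(-61) + (1913 + 2163)) = √((-5 - 1*(-61) - 1*(-61)³) + (1913 + 2163)) = √((-5 + 61 - 1*(-226981)) + 4076) = √((-5 + 61 + 226981) + 4076) = √(227037 + 4076) = √231113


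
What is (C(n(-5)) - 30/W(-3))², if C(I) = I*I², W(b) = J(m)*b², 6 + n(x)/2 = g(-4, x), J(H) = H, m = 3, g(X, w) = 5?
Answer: 6724/81 ≈ 83.012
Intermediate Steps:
n(x) = -2 (n(x) = -12 + 2*5 = -12 + 10 = -2)
W(b) = 3*b²
C(I) = I³
(C(n(-5)) - 30/W(-3))² = ((-2)³ - 30/(3*(-3)²))² = (-8 - 30/(3*9))² = (-8 - 30/27)² = (-8 - 30*1/27)² = (-8 - 10/9)² = (-82/9)² = 6724/81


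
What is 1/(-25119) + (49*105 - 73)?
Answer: 127403567/25119 ≈ 5072.0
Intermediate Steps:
1/(-25119) + (49*105 - 73) = -1/25119 + (5145 - 73) = -1/25119 + 5072 = 127403567/25119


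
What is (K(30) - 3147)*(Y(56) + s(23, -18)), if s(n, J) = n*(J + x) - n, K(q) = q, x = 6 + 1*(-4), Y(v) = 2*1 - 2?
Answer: 1218747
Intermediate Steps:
Y(v) = 0 (Y(v) = 2 - 2 = 0)
x = 2 (x = 6 - 4 = 2)
s(n, J) = -n + n*(2 + J) (s(n, J) = n*(J + 2) - n = n*(2 + J) - n = -n + n*(2 + J))
(K(30) - 3147)*(Y(56) + s(23, -18)) = (30 - 3147)*(0 + 23*(1 - 18)) = -3117*(0 + 23*(-17)) = -3117*(0 - 391) = -3117*(-391) = 1218747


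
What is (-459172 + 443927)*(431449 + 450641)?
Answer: -13447462050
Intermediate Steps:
(-459172 + 443927)*(431449 + 450641) = -15245*882090 = -13447462050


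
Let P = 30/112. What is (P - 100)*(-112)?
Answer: 11170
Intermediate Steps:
P = 15/56 (P = 30*(1/112) = 15/56 ≈ 0.26786)
(P - 100)*(-112) = (15/56 - 100)*(-112) = -5585/56*(-112) = 11170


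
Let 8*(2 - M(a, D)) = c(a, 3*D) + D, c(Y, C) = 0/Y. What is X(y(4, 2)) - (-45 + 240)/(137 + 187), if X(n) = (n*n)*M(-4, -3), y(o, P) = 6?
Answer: 9169/108 ≈ 84.898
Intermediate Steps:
c(Y, C) = 0
M(a, D) = 2 - D/8 (M(a, D) = 2 - (0 + D)/8 = 2 - D/8)
X(n) = 19*n²/8 (X(n) = (n*n)*(2 - ⅛*(-3)) = n²*(2 + 3/8) = n²*(19/8) = 19*n²/8)
X(y(4, 2)) - (-45 + 240)/(137 + 187) = (19/8)*6² - (-45 + 240)/(137 + 187) = (19/8)*36 - 195/324 = 171/2 - 195/324 = 171/2 - 1*65/108 = 171/2 - 65/108 = 9169/108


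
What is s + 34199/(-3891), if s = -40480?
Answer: -157541879/3891 ≈ -40489.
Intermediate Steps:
s + 34199/(-3891) = -40480 + 34199/(-3891) = -40480 + 34199*(-1/3891) = -40480 - 34199/3891 = -157541879/3891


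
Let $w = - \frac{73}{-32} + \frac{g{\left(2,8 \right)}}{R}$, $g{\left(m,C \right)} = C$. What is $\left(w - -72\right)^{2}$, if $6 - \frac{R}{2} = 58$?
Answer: $\frac{952895161}{173056} \approx 5506.3$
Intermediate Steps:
$R = -104$ ($R = 12 - 116 = -104$)
$w = \frac{917}{416}$ ($w = - \frac{73}{-32} + \frac{8}{-104} = \left(-73\right) \left(- \frac{1}{32}\right) + 8 \left(- \frac{1}{104}\right) = \frac{73}{32} - \frac{1}{13} = \frac{917}{416} \approx 2.2043$)
$\left(w - -72\right)^{2} = \left(\frac{917}{416} - -72\right)^{2} = \left(\frac{917}{416} + 72\right)^{2} = \left(\frac{30869}{416}\right)^{2} = \frac{952895161}{173056}$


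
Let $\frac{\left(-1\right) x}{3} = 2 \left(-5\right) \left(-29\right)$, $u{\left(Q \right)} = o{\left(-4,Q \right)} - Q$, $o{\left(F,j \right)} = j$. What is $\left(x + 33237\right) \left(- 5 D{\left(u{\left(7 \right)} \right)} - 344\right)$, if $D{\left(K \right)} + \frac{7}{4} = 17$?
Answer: $- \frac{54408927}{4} \approx -1.3602 \cdot 10^{7}$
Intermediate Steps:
$u{\left(Q \right)} = 0$ ($u{\left(Q \right)} = Q - Q = 0$)
$D{\left(K \right)} = \frac{61}{4}$ ($D{\left(K \right)} = - \frac{7}{4} + 17 = \frac{61}{4}$)
$x = -870$ ($x = - 3 \cdot 2 \left(-5\right) \left(-29\right) = - 3 \left(\left(-10\right) \left(-29\right)\right) = \left(-3\right) 290 = -870$)
$\left(x + 33237\right) \left(- 5 D{\left(u{\left(7 \right)} \right)} - 344\right) = \left(-870 + 33237\right) \left(\left(-5\right) \frac{61}{4} - 344\right) = 32367 \left(- \frac{305}{4} - 344\right) = 32367 \left(- \frac{1681}{4}\right) = - \frac{54408927}{4}$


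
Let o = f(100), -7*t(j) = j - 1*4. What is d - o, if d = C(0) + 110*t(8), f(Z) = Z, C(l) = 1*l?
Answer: -1140/7 ≈ -162.86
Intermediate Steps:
C(l) = l
t(j) = 4/7 - j/7 (t(j) = -(j - 1*4)/7 = -(j - 4)/7 = -(-4 + j)/7 = 4/7 - j/7)
d = -440/7 (d = 0 + 110*(4/7 - 1/7*8) = 0 + 110*(4/7 - 8/7) = 0 + 110*(-4/7) = 0 - 440/7 = -440/7 ≈ -62.857)
o = 100
d - o = -440/7 - 1*100 = -440/7 - 100 = -1140/7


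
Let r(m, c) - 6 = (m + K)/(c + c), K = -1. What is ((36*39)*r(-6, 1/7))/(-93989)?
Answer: 25974/93989 ≈ 0.27635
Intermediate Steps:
r(m, c) = 6 + (-1 + m)/(2*c) (r(m, c) = 6 + (m - 1)/(c + c) = 6 + (-1 + m)/((2*c)) = 6 + (-1 + m)*(1/(2*c)) = 6 + (-1 + m)/(2*c))
((36*39)*r(-6, 1/7))/(-93989) = ((36*39)*((-1 - 6 + 12/7)/(2*(1/7))))/(-93989) = (1404*((-1 - 6 + 12*(⅐))/(2*(⅐))))*(-1/93989) = (1404*((½)*7*(-1 - 6 + 12/7)))*(-1/93989) = (1404*((½)*7*(-37/7)))*(-1/93989) = (1404*(-37/2))*(-1/93989) = -25974*(-1/93989) = 25974/93989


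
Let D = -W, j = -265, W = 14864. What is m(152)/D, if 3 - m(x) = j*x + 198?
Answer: -40085/14864 ≈ -2.6968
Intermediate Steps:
D = -14864 (D = -1*14864 = -14864)
m(x) = -195 + 265*x (m(x) = 3 - (-265*x + 198) = 3 - (198 - 265*x) = 3 + (-198 + 265*x) = -195 + 265*x)
m(152)/D = (-195 + 265*152)/(-14864) = (-195 + 40280)*(-1/14864) = 40085*(-1/14864) = -40085/14864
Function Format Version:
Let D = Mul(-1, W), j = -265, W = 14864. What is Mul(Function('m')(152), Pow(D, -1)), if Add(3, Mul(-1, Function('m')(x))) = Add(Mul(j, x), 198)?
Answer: Rational(-40085, 14864) ≈ -2.6968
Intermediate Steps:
D = -14864 (D = Mul(-1, 14864) = -14864)
Function('m')(x) = Add(-195, Mul(265, x)) (Function('m')(x) = Add(3, Mul(-1, Add(Mul(-265, x), 198))) = Add(3, Mul(-1, Add(198, Mul(-265, x)))) = Add(3, Add(-198, Mul(265, x))) = Add(-195, Mul(265, x)))
Mul(Function('m')(152), Pow(D, -1)) = Mul(Add(-195, Mul(265, 152)), Pow(-14864, -1)) = Mul(Add(-195, 40280), Rational(-1, 14864)) = Mul(40085, Rational(-1, 14864)) = Rational(-40085, 14864)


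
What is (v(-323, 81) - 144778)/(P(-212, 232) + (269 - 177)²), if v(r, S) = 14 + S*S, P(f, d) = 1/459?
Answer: -63435177/3884977 ≈ -16.328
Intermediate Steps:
P(f, d) = 1/459
v(r, S) = 14 + S²
(v(-323, 81) - 144778)/(P(-212, 232) + (269 - 177)²) = ((14 + 81²) - 144778)/(1/459 + (269 - 177)²) = ((14 + 6561) - 144778)/(1/459 + 92²) = (6575 - 144778)/(1/459 + 8464) = -138203/3884977/459 = -138203*459/3884977 = -63435177/3884977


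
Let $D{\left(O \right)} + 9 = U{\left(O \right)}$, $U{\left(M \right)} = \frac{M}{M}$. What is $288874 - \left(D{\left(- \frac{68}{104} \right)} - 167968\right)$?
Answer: $456850$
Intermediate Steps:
$U{\left(M \right)} = 1$
$D{\left(O \right)} = -8$ ($D{\left(O \right)} = -9 + 1 = -8$)
$288874 - \left(D{\left(- \frac{68}{104} \right)} - 167968\right) = 288874 - \left(-8 - 167968\right) = 288874 - -167976 = 288874 + 167976 = 456850$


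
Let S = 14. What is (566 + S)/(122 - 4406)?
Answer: -145/1071 ≈ -0.13539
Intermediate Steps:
(566 + S)/(122 - 4406) = (566 + 14)/(122 - 4406) = 580/(-4284) = 580*(-1/4284) = -145/1071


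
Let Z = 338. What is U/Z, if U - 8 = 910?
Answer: 459/169 ≈ 2.7160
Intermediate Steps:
U = 918 (U = 8 + 910 = 918)
U/Z = 918/338 = 918*(1/338) = 459/169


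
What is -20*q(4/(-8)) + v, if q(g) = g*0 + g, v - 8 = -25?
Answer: -7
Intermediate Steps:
v = -17 (v = 8 - 25 = -17)
q(g) = g (q(g) = 0 + g = g)
-20*q(4/(-8)) + v = -80/(-8) - 17 = -80*(-1)/8 - 17 = -20*(-½) - 17 = 10 - 17 = -7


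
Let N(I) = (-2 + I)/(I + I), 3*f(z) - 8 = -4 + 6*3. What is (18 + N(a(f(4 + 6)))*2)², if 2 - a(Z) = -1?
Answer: 3025/9 ≈ 336.11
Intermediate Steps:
f(z) = 22/3 (f(z) = 8/3 + (-4 + 6*3)/3 = 8/3 + (-4 + 18)/3 = 8/3 + (⅓)*14 = 8/3 + 14/3 = 22/3)
a(Z) = 3 (a(Z) = 2 - 1*(-1) = 2 + 1 = 3)
N(I) = (-2 + I)/(2*I) (N(I) = (-2 + I)/((2*I)) = (-2 + I)*(1/(2*I)) = (-2 + I)/(2*I))
(18 + N(a(f(4 + 6)))*2)² = (18 + ((½)*(-2 + 3)/3)*2)² = (18 + ((½)*(⅓)*1)*2)² = (18 + (⅙)*2)² = (18 + ⅓)² = (55/3)² = 3025/9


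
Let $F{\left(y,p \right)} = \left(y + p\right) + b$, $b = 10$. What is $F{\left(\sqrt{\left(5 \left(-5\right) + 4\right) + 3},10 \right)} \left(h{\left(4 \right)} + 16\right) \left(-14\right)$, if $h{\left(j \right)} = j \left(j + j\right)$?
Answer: $-13440 - 2016 i \sqrt{2} \approx -13440.0 - 2851.1 i$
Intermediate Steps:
$h{\left(j \right)} = 2 j^{2}$ ($h{\left(j \right)} = j 2 j = 2 j^{2}$)
$F{\left(y,p \right)} = 10 + p + y$ ($F{\left(y,p \right)} = \left(y + p\right) + 10 = \left(p + y\right) + 10 = 10 + p + y$)
$F{\left(\sqrt{\left(5 \left(-5\right) + 4\right) + 3},10 \right)} \left(h{\left(4 \right)} + 16\right) \left(-14\right) = \left(10 + 10 + \sqrt{\left(5 \left(-5\right) + 4\right) + 3}\right) \left(2 \cdot 4^{2} + 16\right) \left(-14\right) = \left(10 + 10 + \sqrt{\left(-25 + 4\right) + 3}\right) \left(2 \cdot 16 + 16\right) \left(-14\right) = \left(10 + 10 + \sqrt{-21 + 3}\right) \left(32 + 16\right) \left(-14\right) = \left(10 + 10 + \sqrt{-18}\right) 48 \left(-14\right) = \left(10 + 10 + 3 i \sqrt{2}\right) \left(-672\right) = \left(20 + 3 i \sqrt{2}\right) \left(-672\right) = -13440 - 2016 i \sqrt{2}$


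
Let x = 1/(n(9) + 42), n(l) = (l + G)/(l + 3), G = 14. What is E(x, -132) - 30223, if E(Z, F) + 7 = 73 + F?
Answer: -30289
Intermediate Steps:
n(l) = (14 + l)/(3 + l) (n(l) = (l + 14)/(l + 3) = (14 + l)/(3 + l))
x = 12/527 (x = 1/((14 + 9)/(3 + 9) + 42) = 1/(23/12 + 42) = 1/(527/12) = 12/527 ≈ 0.022770)
E(Z, F) = 66 + F (E(Z, F) = -7 + (73 + F) = 66 + F)
E(x, -132) - 30223 = (66 - 132) - 30223 = -66 - 30223 = -30289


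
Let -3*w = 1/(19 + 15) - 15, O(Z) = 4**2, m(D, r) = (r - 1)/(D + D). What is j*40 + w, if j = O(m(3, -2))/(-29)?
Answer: -50519/2958 ≈ -17.079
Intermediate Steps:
m(D, r) = (-1 + r)/(2*D) (m(D, r) = (-1 + r)/((2*D)) = (-1 + r)*(1/(2*D)) = (-1 + r)/(2*D))
O(Z) = 16
j = -16/29 (j = 16/(-29) = 16*(-1/29) = -16/29 ≈ -0.55172)
w = 509/102 (w = -(1/(19 + 15) - 15)/3 = -(1/34 - 15)/3 = -1/3*(-509/34) = 509/102 ≈ 4.9902)
j*40 + w = -16/29*40 + 509/102 = -640/29 + 509/102 = -50519/2958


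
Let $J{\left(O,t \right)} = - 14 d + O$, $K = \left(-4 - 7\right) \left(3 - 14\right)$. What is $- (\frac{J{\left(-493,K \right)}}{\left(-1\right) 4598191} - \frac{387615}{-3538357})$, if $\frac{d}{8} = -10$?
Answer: $- \frac{1780109254626}{16270041312187} \approx -0.10941$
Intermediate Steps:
$d = -80$ ($d = 8 \left(-10\right) = -80$)
$K = 121$ ($K = \left(-4 - 7\right) \left(-11\right) = \left(-11\right) \left(-11\right) = 121$)
$J{\left(O,t \right)} = 1120 + O$ ($J{\left(O,t \right)} = \left(-14\right) \left(-80\right) + O = 1120 + O$)
$- (\frac{J{\left(-493,K \right)}}{\left(-1\right) 4598191} - \frac{387615}{-3538357}) = - (\frac{1120 - 493}{\left(-1\right) 4598191} - \frac{387615}{-3538357}) = - (\frac{627}{-4598191} - - \frac{387615}{3538357}) = - (627 \left(- \frac{1}{4598191}\right) + \frac{387615}{3538357}) = - (- \frac{627}{4598191} + \frac{387615}{3538357}) = \left(-1\right) \frac{1780109254626}{16270041312187} = - \frac{1780109254626}{16270041312187}$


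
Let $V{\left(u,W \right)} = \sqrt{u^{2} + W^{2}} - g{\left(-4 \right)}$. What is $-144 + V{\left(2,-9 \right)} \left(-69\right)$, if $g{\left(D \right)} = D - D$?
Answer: $-144 - 69 \sqrt{85} \approx -780.15$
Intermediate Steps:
$g{\left(D \right)} = 0$
$V{\left(u,W \right)} = \sqrt{W^{2} + u^{2}}$ ($V{\left(u,W \right)} = \sqrt{u^{2} + W^{2}} - 0 = \sqrt{W^{2} + u^{2}} + 0 = \sqrt{W^{2} + u^{2}}$)
$-144 + V{\left(2,-9 \right)} \left(-69\right) = -144 + \sqrt{\left(-9\right)^{2} + 2^{2}} \left(-69\right) = -144 + \sqrt{81 + 4} \left(-69\right) = -144 + \sqrt{85} \left(-69\right) = -144 - 69 \sqrt{85}$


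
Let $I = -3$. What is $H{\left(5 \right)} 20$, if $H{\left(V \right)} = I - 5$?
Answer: $-160$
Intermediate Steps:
$H{\left(V \right)} = -8$ ($H{\left(V \right)} = -3 - 5 = -8$)
$H{\left(5 \right)} 20 = \left(-8\right) 20 = -160$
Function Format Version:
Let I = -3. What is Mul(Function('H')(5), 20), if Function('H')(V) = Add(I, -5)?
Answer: -160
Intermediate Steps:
Function('H')(V) = -8 (Function('H')(V) = Add(-3, -5) = -8)
Mul(Function('H')(5), 20) = Mul(-8, 20) = -160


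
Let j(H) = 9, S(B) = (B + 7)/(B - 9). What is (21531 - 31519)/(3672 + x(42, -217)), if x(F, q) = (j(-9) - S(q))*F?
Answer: -282161/113310 ≈ -2.4902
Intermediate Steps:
S(B) = (7 + B)/(-9 + B)
x(F, q) = F*(9 - (7 + q)/(-9 + q)) (x(F, q) = (9 - (7 + q)/(-9 + q))*F = F*(9 - (7 + q)/(-9 + q)))
(21531 - 31519)/(3672 + x(42, -217)) = (21531 - 31519)/(3672 + 8*42*(-11 - 217)/(-9 - 217)) = -9988/(3672 + 8*42*(-228)/(-226)) = -9988/(3672 + 8*42*(-1/226)*(-228)) = -9988/(3672 + 38304/113) = -9988/453240/113 = -9988*113/453240 = -282161/113310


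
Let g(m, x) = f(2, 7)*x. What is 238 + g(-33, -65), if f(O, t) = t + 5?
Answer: -542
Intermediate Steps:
f(O, t) = 5 + t
g(m, x) = 12*x (g(m, x) = (5 + 7)*x = 12*x)
238 + g(-33, -65) = 238 + 12*(-65) = 238 - 780 = -542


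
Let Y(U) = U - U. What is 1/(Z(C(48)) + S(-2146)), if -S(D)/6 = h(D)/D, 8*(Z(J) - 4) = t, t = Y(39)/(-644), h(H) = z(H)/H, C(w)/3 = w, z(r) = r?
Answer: 1073/4295 ≈ 0.24983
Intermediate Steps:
Y(U) = 0
C(w) = 3*w
h(H) = 1 (h(H) = H/H = 1)
t = 0 (t = 0/(-644) = 0*(-1/644) = 0)
Z(J) = 4 (Z(J) = 4 + (⅛)*0 = 4 + 0 = 4)
S(D) = -6/D
1/(Z(C(48)) + S(-2146)) = 1/(4 - 6/(-2146)) = 1/(4 - 6*(-1/2146)) = 1/(4 + 3/1073) = 1/(4295/1073) = 1073/4295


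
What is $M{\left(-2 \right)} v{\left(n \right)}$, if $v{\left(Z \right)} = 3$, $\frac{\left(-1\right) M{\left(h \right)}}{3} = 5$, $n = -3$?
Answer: $-45$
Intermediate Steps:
$M{\left(h \right)} = -15$ ($M{\left(h \right)} = \left(-3\right) 5 = -15$)
$M{\left(-2 \right)} v{\left(n \right)} = \left(-15\right) 3 = -45$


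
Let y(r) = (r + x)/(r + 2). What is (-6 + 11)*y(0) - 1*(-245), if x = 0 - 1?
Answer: 485/2 ≈ 242.50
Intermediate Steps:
x = -1
y(r) = (-1 + r)/(2 + r) (y(r) = (r - 1)/(r + 2) = (-1 + r)/(2 + r))
(-6 + 11)*y(0) - 1*(-245) = (-6 + 11)*((-1 + 0)/(2 + 0)) - 1*(-245) = 5*(-1/2) + 245 = 5*((½)*(-1)) + 245 = 5*(-½) + 245 = -5/2 + 245 = 485/2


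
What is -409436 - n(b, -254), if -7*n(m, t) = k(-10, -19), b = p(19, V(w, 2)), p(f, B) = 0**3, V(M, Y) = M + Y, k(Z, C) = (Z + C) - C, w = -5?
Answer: -2866062/7 ≈ -4.0944e+5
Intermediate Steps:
k(Z, C) = Z (k(Z, C) = (C + Z) - C = Z)
p(f, B) = 0
b = 0
n(m, t) = 10/7 (n(m, t) = -1/7*(-10) = 10/7)
-409436 - n(b, -254) = -409436 - 1*10/7 = -409436 - 10/7 = -2866062/7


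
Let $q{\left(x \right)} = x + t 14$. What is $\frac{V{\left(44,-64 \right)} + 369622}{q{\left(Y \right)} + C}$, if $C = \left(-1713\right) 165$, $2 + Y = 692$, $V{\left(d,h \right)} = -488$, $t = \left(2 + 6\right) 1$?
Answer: $- \frac{369134}{281843} \approx -1.3097$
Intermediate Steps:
$t = 8$ ($t = 8 \cdot 1 = 8$)
$Y = 690$ ($Y = -2 + 692 = 690$)
$q{\left(x \right)} = 112 + x$ ($q{\left(x \right)} = x + 8 \cdot 14 = x + 112 = 112 + x$)
$C = -282645$
$\frac{V{\left(44,-64 \right)} + 369622}{q{\left(Y \right)} + C} = \frac{-488 + 369622}{\left(112 + 690\right) - 282645} = \frac{369134}{802 - 282645} = \frac{369134}{-281843} = 369134 \left(- \frac{1}{281843}\right) = - \frac{369134}{281843}$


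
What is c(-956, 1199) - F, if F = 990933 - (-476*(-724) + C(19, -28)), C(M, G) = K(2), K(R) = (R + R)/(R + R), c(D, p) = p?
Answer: -645109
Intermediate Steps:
K(R) = 1 (K(R) = (2*R)/((2*R)) = (2*R)*(1/(2*R)) = 1)
C(M, G) = 1
F = 646308 (F = 990933 - (-476*(-724) + 1) = 990933 - (344624 + 1) = 990933 - 1*344625 = 990933 - 344625 = 646308)
c(-956, 1199) - F = 1199 - 1*646308 = 1199 - 646308 = -645109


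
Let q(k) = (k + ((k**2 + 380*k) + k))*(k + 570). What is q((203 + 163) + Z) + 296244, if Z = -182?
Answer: 78820820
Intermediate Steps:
q(k) = (570 + k)*(k**2 + 382*k) (q(k) = (k + (k**2 + 381*k))*(570 + k) = (k**2 + 382*k)*(570 + k) = (570 + k)*(k**2 + 382*k))
q((203 + 163) + Z) + 296244 = ((203 + 163) - 182)*(217740 + ((203 + 163) - 182)**2 + 952*((203 + 163) - 182)) + 296244 = (366 - 182)*(217740 + (366 - 182)**2 + 952*(366 - 182)) + 296244 = 184*(217740 + 184**2 + 952*184) + 296244 = 184*(217740 + 33856 + 175168) + 296244 = 184*426764 + 296244 = 78524576 + 296244 = 78820820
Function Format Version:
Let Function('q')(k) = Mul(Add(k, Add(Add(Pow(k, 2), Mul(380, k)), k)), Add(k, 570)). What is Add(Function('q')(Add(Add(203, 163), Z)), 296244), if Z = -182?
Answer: 78820820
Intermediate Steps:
Function('q')(k) = Mul(Add(570, k), Add(Pow(k, 2), Mul(382, k))) (Function('q')(k) = Mul(Add(k, Add(Pow(k, 2), Mul(381, k))), Add(570, k)) = Mul(Add(Pow(k, 2), Mul(382, k)), Add(570, k)) = Mul(Add(570, k), Add(Pow(k, 2), Mul(382, k))))
Add(Function('q')(Add(Add(203, 163), Z)), 296244) = Add(Mul(Add(Add(203, 163), -182), Add(217740, Pow(Add(Add(203, 163), -182), 2), Mul(952, Add(Add(203, 163), -182)))), 296244) = Add(Mul(Add(366, -182), Add(217740, Pow(Add(366, -182), 2), Mul(952, Add(366, -182)))), 296244) = Add(Mul(184, Add(217740, Pow(184, 2), Mul(952, 184))), 296244) = Add(Mul(184, Add(217740, 33856, 175168)), 296244) = Add(Mul(184, 426764), 296244) = Add(78524576, 296244) = 78820820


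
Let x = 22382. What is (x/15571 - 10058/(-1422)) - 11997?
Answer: -132724338896/11070981 ≈ -11988.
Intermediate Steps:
(x/15571 - 10058/(-1422)) - 11997 = (22382/15571 - 10058/(-1422)) - 11997 = (22382*(1/15571) - 10058*(-1/1422)) - 11997 = (22382/15571 + 5029/711) - 11997 = 94220161/11070981 - 11997 = -132724338896/11070981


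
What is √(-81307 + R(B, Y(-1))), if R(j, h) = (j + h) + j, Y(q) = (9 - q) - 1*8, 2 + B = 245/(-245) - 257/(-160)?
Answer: I*√32523115/20 ≈ 285.15*I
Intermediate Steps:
B = -223/160 (B = -2 + (245/(-245) - 257/(-160)) = -2 + (245*(-1/245) - 257*(-1/160)) = -2 + (-1 + 257/160) = -2 + 97/160 = -223/160 ≈ -1.3937)
Y(q) = 1 - q (Y(q) = (9 - q) - 8 = 1 - q)
R(j, h) = h + 2*j (R(j, h) = (h + j) + j = h + 2*j)
√(-81307 + R(B, Y(-1))) = √(-81307 + ((1 - 1*(-1)) + 2*(-223/160))) = √(-81307 + ((1 + 1) - 223/80)) = √(-81307 + (2 - 223/80)) = √(-81307 - 63/80) = √(-6504623/80) = I*√32523115/20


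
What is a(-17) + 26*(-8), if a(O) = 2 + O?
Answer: -223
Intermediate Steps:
a(-17) + 26*(-8) = (2 - 17) + 26*(-8) = -15 - 208 = -223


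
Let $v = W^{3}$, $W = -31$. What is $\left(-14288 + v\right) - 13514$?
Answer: $-57593$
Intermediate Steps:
$v = -29791$ ($v = \left(-31\right)^{3} = -29791$)
$\left(-14288 + v\right) - 13514 = \left(-14288 - 29791\right) - 13514 = -44079 - 13514 = -57593$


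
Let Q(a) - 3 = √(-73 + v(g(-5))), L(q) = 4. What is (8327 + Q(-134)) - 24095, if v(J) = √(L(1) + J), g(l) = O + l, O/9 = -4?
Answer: -15765 + √(-73 + I*√37) ≈ -15765.0 + 8.5514*I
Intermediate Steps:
O = -36 (O = 9*(-4) = -36)
g(l) = -36 + l
v(J) = √(4 + J)
Q(a) = 3 + √(-73 + I*√37) (Q(a) = 3 + √(-73 + √(4 + (-36 - 5))) = 3 + √(-73 + √(4 - 41)) = 3 + √(-73 + √(-37)) = 3 + √(-73 + I*√37))
(8327 + Q(-134)) - 24095 = (8327 + (3 + √(-73 + I*√37))) - 24095 = (8330 + √(-73 + I*√37)) - 24095 = -15765 + √(-73 + I*√37)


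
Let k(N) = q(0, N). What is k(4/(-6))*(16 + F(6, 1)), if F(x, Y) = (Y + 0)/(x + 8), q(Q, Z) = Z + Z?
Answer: -150/7 ≈ -21.429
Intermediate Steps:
q(Q, Z) = 2*Z
F(x, Y) = Y/(8 + x)
k(N) = 2*N
k(4/(-6))*(16 + F(6, 1)) = (2*(4/(-6)))*(16 + 1/(8 + 6)) = (2*(4*(-⅙)))*(16 + 1/14) = (2*(-⅔))*(16 + 1*(1/14)) = -4*(16 + 1/14)/3 = -4/3*225/14 = -150/7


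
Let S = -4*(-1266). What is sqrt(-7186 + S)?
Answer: I*sqrt(2122) ≈ 46.065*I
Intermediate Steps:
S = 5064
sqrt(-7186 + S) = sqrt(-7186 + 5064) = sqrt(-2122) = I*sqrt(2122)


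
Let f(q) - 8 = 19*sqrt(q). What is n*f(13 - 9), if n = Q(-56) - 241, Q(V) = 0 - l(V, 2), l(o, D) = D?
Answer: -11178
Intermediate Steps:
f(q) = 8 + 19*sqrt(q)
Q(V) = -2 (Q(V) = 0 - 1*2 = 0 - 2 = -2)
n = -243 (n = -2 - 241 = -243)
n*f(13 - 9) = -243*(8 + 19*sqrt(13 - 9)) = -243*(8 + 19*sqrt(4)) = -243*(8 + 19*2) = -243*(8 + 38) = -243*46 = -11178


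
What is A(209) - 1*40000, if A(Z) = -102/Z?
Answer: -8360102/209 ≈ -40001.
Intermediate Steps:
A(209) - 1*40000 = -102/209 - 1*40000 = -102*1/209 - 40000 = -102/209 - 40000 = -8360102/209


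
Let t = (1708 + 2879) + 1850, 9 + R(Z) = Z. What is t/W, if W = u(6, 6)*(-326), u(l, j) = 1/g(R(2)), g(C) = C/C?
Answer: -6437/326 ≈ -19.745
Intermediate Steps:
R(Z) = -9 + Z
g(C) = 1
u(l, j) = 1 (u(l, j) = 1/1 = 1)
t = 6437 (t = 4587 + 1850 = 6437)
W = -326 (W = 1*(-326) = -326)
t/W = 6437/(-326) = 6437*(-1/326) = -6437/326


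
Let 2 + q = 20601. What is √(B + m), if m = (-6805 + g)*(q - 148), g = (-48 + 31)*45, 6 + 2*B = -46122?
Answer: 3*I*√17204126 ≈ 12443.0*I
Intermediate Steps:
q = 20599 (q = -2 + 20601 = 20599)
B = -23064 (B = -3 + (½)*(-46122) = -3 - 23061 = -23064)
g = -765 (g = -17*45 = -765)
m = -154814070 (m = (-6805 - 765)*(20599 - 148) = -7570*20451 = -154814070)
√(B + m) = √(-23064 - 154814070) = √(-154837134) = 3*I*√17204126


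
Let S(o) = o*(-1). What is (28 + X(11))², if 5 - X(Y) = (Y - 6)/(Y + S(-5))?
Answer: 273529/256 ≈ 1068.5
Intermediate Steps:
S(o) = -o
X(Y) = 5 - (-6 + Y)/(5 + Y) (X(Y) = 5 - (Y - 6)/(Y - 1*(-5)) = 5 - (-6 + Y)/(Y + 5) = 5 - (-6 + Y)/(5 + Y))
(28 + X(11))² = (28 + (31 + 4*11)/(5 + 11))² = (28 + (31 + 44)/16)² = (28 + (1/16)*75)² = (28 + 75/16)² = (523/16)² = 273529/256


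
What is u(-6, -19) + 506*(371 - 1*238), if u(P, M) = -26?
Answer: 67272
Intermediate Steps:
u(-6, -19) + 506*(371 - 1*238) = -26 + 506*(371 - 1*238) = -26 + 506*(371 - 238) = -26 + 506*133 = -26 + 67298 = 67272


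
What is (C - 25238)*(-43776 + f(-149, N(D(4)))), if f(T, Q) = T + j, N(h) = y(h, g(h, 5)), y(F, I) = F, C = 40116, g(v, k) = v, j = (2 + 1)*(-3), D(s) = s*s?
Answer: -653650052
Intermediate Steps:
D(s) = s**2
j = -9 (j = 3*(-3) = -9)
N(h) = h
f(T, Q) = -9 + T (f(T, Q) = T - 9 = -9 + T)
(C - 25238)*(-43776 + f(-149, N(D(4)))) = (40116 - 25238)*(-43776 + (-9 - 149)) = 14878*(-43776 - 158) = 14878*(-43934) = -653650052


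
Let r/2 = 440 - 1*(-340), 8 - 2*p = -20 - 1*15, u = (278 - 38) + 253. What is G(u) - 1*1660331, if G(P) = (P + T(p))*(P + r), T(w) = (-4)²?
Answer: -615354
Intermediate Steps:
u = 493 (u = 240 + 253 = 493)
p = 43/2 (p = 4 - (-20 - 1*15)/2 = 4 - (-20 - 15)/2 = 4 - ½*(-35) = 4 + 35/2 = 43/2 ≈ 21.500)
r = 1560 (r = 2*(440 - 1*(-340)) = 2*(440 + 340) = 2*780 = 1560)
T(w) = 16
G(P) = (16 + P)*(1560 + P) (G(P) = (P + 16)*(P + 1560) = (16 + P)*(1560 + P))
G(u) - 1*1660331 = (24960 + 493² + 1576*493) - 1*1660331 = (24960 + 243049 + 776968) - 1660331 = 1044977 - 1660331 = -615354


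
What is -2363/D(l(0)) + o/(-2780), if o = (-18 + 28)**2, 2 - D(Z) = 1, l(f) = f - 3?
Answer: -328462/139 ≈ -2363.0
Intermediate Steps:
l(f) = -3 + f
D(Z) = 1 (D(Z) = 2 - 1*1 = 2 - 1 = 1)
o = 100 (o = 10**2 = 100)
-2363/D(l(0)) + o/(-2780) = -2363/1 + 100/(-2780) = -2363*1 + 100*(-1/2780) = -2363 - 5/139 = -328462/139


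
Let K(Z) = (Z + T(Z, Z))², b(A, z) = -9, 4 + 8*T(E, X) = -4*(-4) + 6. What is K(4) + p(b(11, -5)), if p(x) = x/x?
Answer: 641/16 ≈ 40.063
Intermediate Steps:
T(E, X) = 9/4 (T(E, X) = -½ + (-4*(-4) + 6)/8 = -½ + (16 + 6)/8 = -½ + (⅛)*22 = -½ + 11/4 = 9/4)
K(Z) = (9/4 + Z)² (K(Z) = (Z + 9/4)² = (9/4 + Z)²)
p(x) = 1
K(4) + p(b(11, -5)) = (9 + 4*4)²/16 + 1 = (9 + 16)²/16 + 1 = (1/16)*25² + 1 = (1/16)*625 + 1 = 625/16 + 1 = 641/16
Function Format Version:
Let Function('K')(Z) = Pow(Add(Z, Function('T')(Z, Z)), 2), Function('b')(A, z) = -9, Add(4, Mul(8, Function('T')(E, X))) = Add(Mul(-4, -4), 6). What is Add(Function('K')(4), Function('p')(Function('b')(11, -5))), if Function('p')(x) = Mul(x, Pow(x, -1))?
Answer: Rational(641, 16) ≈ 40.063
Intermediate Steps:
Function('T')(E, X) = Rational(9, 4) (Function('T')(E, X) = Add(Rational(-1, 2), Mul(Rational(1, 8), Add(Mul(-4, -4), 6))) = Add(Rational(-1, 2), Mul(Rational(1, 8), Add(16, 6))) = Add(Rational(-1, 2), Mul(Rational(1, 8), 22)) = Add(Rational(-1, 2), Rational(11, 4)) = Rational(9, 4))
Function('K')(Z) = Pow(Add(Rational(9, 4), Z), 2) (Function('K')(Z) = Pow(Add(Z, Rational(9, 4)), 2) = Pow(Add(Rational(9, 4), Z), 2))
Function('p')(x) = 1
Add(Function('K')(4), Function('p')(Function('b')(11, -5))) = Add(Mul(Rational(1, 16), Pow(Add(9, Mul(4, 4)), 2)), 1) = Add(Mul(Rational(1, 16), Pow(Add(9, 16), 2)), 1) = Add(Mul(Rational(1, 16), Pow(25, 2)), 1) = Add(Mul(Rational(1, 16), 625), 1) = Add(Rational(625, 16), 1) = Rational(641, 16)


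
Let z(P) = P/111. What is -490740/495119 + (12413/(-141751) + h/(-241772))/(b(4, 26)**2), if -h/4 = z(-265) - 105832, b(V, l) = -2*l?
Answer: -157856004490077355273/159155413303914036906 ≈ -0.99184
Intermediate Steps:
z(P) = P/111 (z(P) = P*(1/111) = P/111)
h = 46990468/111 (h = -4*((1/111)*(-265) - 105832) = -4*(-265/111 - 105832) = -4*(-11747617/111) = 46990468/111 ≈ 4.2334e+5)
-490740/495119 + (12413/(-141751) + h/(-241772))/(b(4, 26)**2) = -490740/495119 + (12413/(-141751) + (46990468/111)/(-241772))/((-2*26)**2) = -490740*1/495119 + (12413*(-1/141751) + (46990468/111)*(-1/241772))/((-52)**2) = -490740/495119 + (-12413/141751 - 11747617/6709173)/2704 = -490740/495119 - 1748517421816/951031981923*1/2704 = -490740/495119 - 218564677727/321448809889974 = -157856004490077355273/159155413303914036906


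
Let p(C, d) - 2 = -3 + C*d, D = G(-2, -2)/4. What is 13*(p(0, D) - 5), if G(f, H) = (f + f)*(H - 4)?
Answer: -78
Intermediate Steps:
G(f, H) = 2*f*(-4 + H) (G(f, H) = (2*f)*(-4 + H) = 2*f*(-4 + H))
D = 6 (D = (2*(-2)*(-4 - 2))/4 = (2*(-2)*(-6))*(¼) = 24*(¼) = 6)
p(C, d) = -1 + C*d (p(C, d) = 2 + (-3 + C*d) = -1 + C*d)
13*(p(0, D) - 5) = 13*((-1 + 0*6) - 5) = 13*((-1 + 0) - 5) = 13*(-1 - 5) = 13*(-6) = -78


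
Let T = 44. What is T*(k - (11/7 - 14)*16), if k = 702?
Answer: 277464/7 ≈ 39638.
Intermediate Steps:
T*(k - (11/7 - 14)*16) = 44*(702 - (11/7 - 14)*16) = 44*(702 - (-87)*16/7) = 44*(702 - 1*(-1392/7)) = 44*(702 + 1392/7) = 44*(6306/7) = 277464/7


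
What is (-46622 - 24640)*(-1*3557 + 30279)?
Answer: -1904263164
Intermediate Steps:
(-46622 - 24640)*(-1*3557 + 30279) = -71262*(-3557 + 30279) = -71262*26722 = -1904263164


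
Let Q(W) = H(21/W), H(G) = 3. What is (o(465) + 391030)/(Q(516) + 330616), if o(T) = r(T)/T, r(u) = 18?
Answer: 60609656/51245945 ≈ 1.1827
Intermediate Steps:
Q(W) = 3
o(T) = 18/T
(o(465) + 391030)/(Q(516) + 330616) = (18/465 + 391030)/(3 + 330616) = (18*(1/465) + 391030)/330619 = (6/155 + 391030)*(1/330619) = (60609656/155)*(1/330619) = 60609656/51245945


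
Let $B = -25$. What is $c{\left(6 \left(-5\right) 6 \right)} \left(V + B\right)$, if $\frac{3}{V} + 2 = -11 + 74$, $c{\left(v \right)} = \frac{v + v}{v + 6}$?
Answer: $- \frac{91320}{1769} \approx -51.622$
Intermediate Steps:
$c{\left(v \right)} = \frac{2 v}{6 + v}$
$V = \frac{3}{61}$ ($V = \frac{3}{-2 + \left(-11 + 74\right)} = \frac{3}{-2 + 63} = \frac{3}{61} \approx 0.04918$)
$c{\left(6 \left(-5\right) 6 \right)} \left(V + B\right) = \frac{2 \cdot 6 \left(-5\right) 6}{6 + 6 \left(-5\right) 6} \left(\frac{3}{61} - 25\right) = \frac{2 \left(\left(-30\right) 6\right)}{6 - 180} \left(- \frac{1522}{61}\right) = 2 \left(-180\right) \frac{1}{6 - 180} \left(- \frac{1522}{61}\right) = 2 \left(-180\right) \frac{1}{-174} \left(- \frac{1522}{61}\right) = 2 \left(-180\right) \left(- \frac{1}{174}\right) \left(- \frac{1522}{61}\right) = \frac{60}{29} \left(- \frac{1522}{61}\right) = - \frac{91320}{1769}$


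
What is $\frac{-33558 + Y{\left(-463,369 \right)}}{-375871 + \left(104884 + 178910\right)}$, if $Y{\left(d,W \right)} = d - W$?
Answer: $\frac{34390}{92077} \approx 0.37349$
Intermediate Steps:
$\frac{-33558 + Y{\left(-463,369 \right)}}{-375871 + \left(104884 + 178910\right)} = \frac{-33558 - 832}{-375871 + \left(104884 + 178910\right)} = \frac{-33558 - 832}{-375871 + 283794} = \frac{-33558 - 832}{-92077} = \left(-34390\right) \left(- \frac{1}{92077}\right) = \frac{34390}{92077}$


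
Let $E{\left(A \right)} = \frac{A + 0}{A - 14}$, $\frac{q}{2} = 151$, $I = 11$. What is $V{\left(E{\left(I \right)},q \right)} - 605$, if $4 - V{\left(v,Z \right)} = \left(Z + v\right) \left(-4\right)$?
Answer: $\frac{1777}{3} \approx 592.33$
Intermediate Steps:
$q = 302$ ($q = 2 \cdot 151 = 302$)
$E{\left(A \right)} = \frac{A}{-14 + A}$
$V{\left(v,Z \right)} = 4 + 4 Z + 4 v$ ($V{\left(v,Z \right)} = 4 - \left(Z + v\right) \left(-4\right) = 4 - \left(- 4 Z - 4 v\right) = 4 + \left(4 Z + 4 v\right) = 4 + 4 Z + 4 v$)
$V{\left(E{\left(I \right)},q \right)} - 605 = \left(4 + 4 \cdot 302 + 4 \frac{11}{-14 + 11}\right) - 605 = \left(4 + 1208 + 4 \frac{11}{-3}\right) - 605 = \left(4 + 1208 + 4 \cdot 11 \left(- \frac{1}{3}\right)\right) - 605 = \left(4 + 1208 + 4 \left(- \frac{11}{3}\right)\right) - 605 = \left(4 + 1208 - \frac{44}{3}\right) - 605 = \frac{3592}{3} - 605 = \frac{1777}{3}$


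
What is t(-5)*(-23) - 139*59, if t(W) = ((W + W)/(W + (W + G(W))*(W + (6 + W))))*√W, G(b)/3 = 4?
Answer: -8201 - 230*I*√5/33 ≈ -8201.0 - 15.585*I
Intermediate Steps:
G(b) = 12 (G(b) = 3*4 = 12)
t(W) = 2*W^(3/2)/(W + (6 + 2*W)*(12 + W)) (t(W) = ((W + W)/(W + (W + 12)*(W + (6 + W))))*√W = ((2*W)/(W + (12 + W)*(6 + 2*W)))*√W = ((2*W)/(W + (6 + 2*W)*(12 + W)))*√W = (2*W/(W + (6 + 2*W)*(12 + W)))*√W = 2*W^(3/2)/(W + (6 + 2*W)*(12 + W)))
t(-5)*(-23) - 139*59 = (2*(-5)^(3/2)/(72 + 2*(-5)² + 31*(-5)))*(-23) - 139*59 = (2*(-5*I*√5)/(72 + 2*25 - 155))*(-23) - 8201 = (2*(-5*I*√5)/(72 + 50 - 155))*(-23) - 8201 = (2*(-5*I*√5)/(-33))*(-23) - 8201 = (2*(-5*I*√5)*(-1/33))*(-23) - 8201 = (10*I*√5/33)*(-23) - 8201 = -230*I*√5/33 - 8201 = -8201 - 230*I*√5/33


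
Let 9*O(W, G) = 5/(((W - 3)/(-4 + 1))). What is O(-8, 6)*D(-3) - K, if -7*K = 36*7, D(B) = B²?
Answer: 411/11 ≈ 37.364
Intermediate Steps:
O(W, G) = 5/(9*(1 - W/3)) (O(W, G) = (5/(((W - 3)/(-4 + 1))))/9 = (5/(((-3 + W)/(-3))))/9 = (5/(((-3 + W)*(-⅓))))/9 = (5/(1 - W/3))/9 = 5/(9*(1 - W/3)))
K = -36 (K = -36*7/7 = -⅐*252 = -36)
O(-8, 6)*D(-3) - K = -5/(-9 + 3*(-8))*(-3)² - 1*(-36) = -5/(-9 - 24)*9 + 36 = -5/(-33)*9 + 36 = -5*(-1/33)*9 + 36 = (5/33)*9 + 36 = 15/11 + 36 = 411/11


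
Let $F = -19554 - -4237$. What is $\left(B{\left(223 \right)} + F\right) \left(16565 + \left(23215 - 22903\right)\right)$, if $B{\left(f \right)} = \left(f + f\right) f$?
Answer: $1420047657$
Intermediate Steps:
$F = -15317$ ($F = -19554 + 4237 = -15317$)
$B{\left(f \right)} = 2 f^{2}$ ($B{\left(f \right)} = 2 f f = 2 f^{2}$)
$\left(B{\left(223 \right)} + F\right) \left(16565 + \left(23215 - 22903\right)\right) = \left(2 \cdot 223^{2} - 15317\right) \left(16565 + \left(23215 - 22903\right)\right) = \left(2 \cdot 49729 - 15317\right) \left(16565 + \left(23215 - 22903\right)\right) = \left(99458 - 15317\right) \left(16565 + 312\right) = 84141 \cdot 16877 = 1420047657$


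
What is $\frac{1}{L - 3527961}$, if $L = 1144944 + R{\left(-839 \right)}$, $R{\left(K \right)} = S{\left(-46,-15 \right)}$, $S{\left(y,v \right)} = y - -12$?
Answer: $- \frac{1}{2383051} \approx -4.1963 \cdot 10^{-7}$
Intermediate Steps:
$S{\left(y,v \right)} = 12 + y$ ($S{\left(y,v \right)} = y + 12 = 12 + y$)
$R{\left(K \right)} = -34$ ($R{\left(K \right)} = 12 - 46 = -34$)
$L = 1144910$ ($L = 1144944 - 34 = 1144910$)
$\frac{1}{L - 3527961} = \frac{1}{1144910 - 3527961} = \frac{1}{-2383051} = - \frac{1}{2383051}$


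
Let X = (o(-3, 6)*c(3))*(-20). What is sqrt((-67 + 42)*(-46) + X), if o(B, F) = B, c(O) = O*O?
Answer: 13*sqrt(10) ≈ 41.110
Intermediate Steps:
c(O) = O**2
X = 540 (X = -3*3**2*(-20) = -3*9*(-20) = -27*(-20) = 540)
sqrt((-67 + 42)*(-46) + X) = sqrt((-67 + 42)*(-46) + 540) = sqrt(-25*(-46) + 540) = sqrt(1150 + 540) = sqrt(1690) = 13*sqrt(10)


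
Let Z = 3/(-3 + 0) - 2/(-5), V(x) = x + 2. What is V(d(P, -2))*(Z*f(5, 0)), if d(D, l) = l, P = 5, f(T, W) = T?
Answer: 0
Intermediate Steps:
V(x) = 2 + x
Z = -⅗ (Z = 3/(-3) - 2*(-⅕) = 3*(-⅓) + ⅖ = -1 + ⅖ = -⅗ ≈ -0.60000)
V(d(P, -2))*(Z*f(5, 0)) = (2 - 2)*(-⅗*5) = 0*(-3) = 0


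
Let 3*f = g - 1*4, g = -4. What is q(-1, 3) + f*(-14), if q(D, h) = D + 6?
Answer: 127/3 ≈ 42.333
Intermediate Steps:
q(D, h) = 6 + D
f = -8/3 (f = (-4 - 1*4)/3 = (-4 - 4)/3 = (⅓)*(-8) = -8/3 ≈ -2.6667)
q(-1, 3) + f*(-14) = (6 - 1) - 8/3*(-14) = 5 + 112/3 = 127/3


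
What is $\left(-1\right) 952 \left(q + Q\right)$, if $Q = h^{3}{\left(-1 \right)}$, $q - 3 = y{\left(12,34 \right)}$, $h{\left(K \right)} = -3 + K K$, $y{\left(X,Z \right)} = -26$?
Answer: $29512$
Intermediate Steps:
$h{\left(K \right)} = -3 + K^{2}$
$q = -23$ ($q = 3 - 26 = -23$)
$Q = -8$ ($Q = \left(-3 + \left(-1\right)^{2}\right)^{3} = \left(-3 + 1\right)^{3} = \left(-2\right)^{3} = -8$)
$\left(-1\right) 952 \left(q + Q\right) = \left(-1\right) 952 \left(-23 - 8\right) = \left(-952\right) \left(-31\right) = 29512$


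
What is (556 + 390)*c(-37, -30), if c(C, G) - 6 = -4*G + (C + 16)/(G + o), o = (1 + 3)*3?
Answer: 360899/3 ≈ 1.2030e+5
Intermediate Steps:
o = 12 (o = 4*3 = 12)
c(C, G) = 6 - 4*G + (16 + C)/(12 + G) (c(C, G) = 6 + (-4*G + (C + 16)/(G + 12)) = 6 + (-4*G + (16 + C)/(12 + G)) = 6 - 4*G + (16 + C)/(12 + G))
(556 + 390)*c(-37, -30) = (556 + 390)*((88 - 37 - 42*(-30) - 4*(-30)²)/(12 - 30)) = 946*((88 - 37 + 1260 - 4*900)/(-18)) = 946*(-(88 - 37 + 1260 - 3600)/18) = 946*(-1/18*(-2289)) = 946*(763/6) = 360899/3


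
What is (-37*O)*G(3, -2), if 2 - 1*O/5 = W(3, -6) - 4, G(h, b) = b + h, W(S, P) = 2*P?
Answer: -3330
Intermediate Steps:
O = 90 (O = 10 - 5*(2*(-6) - 4) = 10 - 5*(-12 - 4) = 10 - 5*(-16) = 10 + 80 = 90)
(-37*O)*G(3, -2) = (-37*90)*(-2 + 3) = -3330*1 = -3330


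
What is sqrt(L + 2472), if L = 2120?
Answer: 4*sqrt(287) ≈ 67.764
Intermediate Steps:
sqrt(L + 2472) = sqrt(2120 + 2472) = sqrt(4592) = 4*sqrt(287)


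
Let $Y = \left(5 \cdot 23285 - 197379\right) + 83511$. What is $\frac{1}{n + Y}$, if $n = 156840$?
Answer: $\frac{1}{159397} \approx 6.2736 \cdot 10^{-6}$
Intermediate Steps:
$Y = 2557$ ($Y = \left(116425 - 197379\right) + 83511 = -80954 + 83511 = 2557$)
$\frac{1}{n + Y} = \frac{1}{156840 + 2557} = \frac{1}{159397}$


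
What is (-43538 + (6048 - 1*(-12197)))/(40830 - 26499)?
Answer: -8431/4777 ≈ -1.7649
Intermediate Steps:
(-43538 + (6048 - 1*(-12197)))/(40830 - 26499) = (-43538 + (6048 + 12197))/14331 = (-43538 + 18245)*(1/14331) = -25293*1/14331 = -8431/4777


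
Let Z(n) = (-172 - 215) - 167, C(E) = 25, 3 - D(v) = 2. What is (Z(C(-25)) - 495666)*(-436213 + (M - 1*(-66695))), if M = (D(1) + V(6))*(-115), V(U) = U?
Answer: 183761679060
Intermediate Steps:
D(v) = 1 (D(v) = 3 - 1*2 = 3 - 2 = 1)
M = -805 (M = (1 + 6)*(-115) = 7*(-115) = -805)
Z(n) = -554 (Z(n) = -387 - 167 = -554)
(Z(C(-25)) - 495666)*(-436213 + (M - 1*(-66695))) = (-554 - 495666)*(-436213 + (-805 - 1*(-66695))) = -496220*(-436213 + (-805 + 66695)) = -496220*(-436213 + 65890) = -496220*(-370323) = 183761679060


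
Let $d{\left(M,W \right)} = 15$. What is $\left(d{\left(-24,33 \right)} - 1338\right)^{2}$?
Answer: $1750329$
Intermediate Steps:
$\left(d{\left(-24,33 \right)} - 1338\right)^{2} = \left(15 - 1338\right)^{2} = \left(-1323\right)^{2} = 1750329$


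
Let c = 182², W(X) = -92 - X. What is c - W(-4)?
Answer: 33212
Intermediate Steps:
c = 33124
c - W(-4) = 33124 - (-92 - 1*(-4)) = 33124 - (-92 + 4) = 33124 - 1*(-88) = 33124 + 88 = 33212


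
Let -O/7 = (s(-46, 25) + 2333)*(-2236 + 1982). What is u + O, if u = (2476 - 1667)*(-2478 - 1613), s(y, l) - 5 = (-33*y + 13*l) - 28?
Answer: 4074415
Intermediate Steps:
s(y, l) = -23 - 33*y + 13*l (s(y, l) = 5 + ((-33*y + 13*l) - 28) = 5 + (-28 - 33*y + 13*l) = -23 - 33*y + 13*l)
O = 7384034 (O = -7*((-23 - 33*(-46) + 13*25) + 2333)*(-2236 + 1982) = -7*((-23 + 1518 + 325) + 2333)*(-254) = -7*(1820 + 2333)*(-254) = -29071*(-254) = -7*(-1054862) = 7384034)
u = -3309619 (u = 809*(-4091) = -3309619)
u + O = -3309619 + 7384034 = 4074415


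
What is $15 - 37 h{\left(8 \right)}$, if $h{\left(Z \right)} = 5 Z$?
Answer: $-1465$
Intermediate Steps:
$15 - 37 h{\left(8 \right)} = 15 - 37 \cdot 5 \cdot 8 = 15 - 1480 = -1465$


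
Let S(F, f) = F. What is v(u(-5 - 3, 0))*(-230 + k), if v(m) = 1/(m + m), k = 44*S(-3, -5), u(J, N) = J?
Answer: 181/8 ≈ 22.625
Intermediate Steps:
k = -132 (k = 44*(-3) = -132)
v(m) = 1/(2*m)
v(u(-5 - 3, 0))*(-230 + k) = (1/(2*(-5 - 3)))*(-230 - 132) = ((½)/(-8))*(-362) = ((½)*(-⅛))*(-362) = -1/16*(-362) = 181/8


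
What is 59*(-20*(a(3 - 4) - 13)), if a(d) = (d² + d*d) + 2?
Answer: 10620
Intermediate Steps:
a(d) = 2 + 2*d² (a(d) = (d² + d²) + 2 = 2*d² + 2 = 2 + 2*d²)
59*(-20*(a(3 - 4) - 13)) = 59*(-20*((2 + 2*(3 - 4)²) - 13)) = 59*(-20*((2 + 2*(-1)²) - 13)) = 59*(-20*((2 + 2*1) - 13)) = 59*(-20*((2 + 2) - 13)) = 59*(-20*(4 - 13)) = 59*(-20*(-9)) = 59*180 = 10620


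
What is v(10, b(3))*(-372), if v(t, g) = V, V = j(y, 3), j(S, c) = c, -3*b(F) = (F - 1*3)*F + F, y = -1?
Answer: -1116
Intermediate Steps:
b(F) = -F/3 - F*(-3 + F)/3 (b(F) = -((F - 1*3)*F + F)/3 = -((F - 3)*F + F)/3 = -((-3 + F)*F + F)/3 = -(F*(-3 + F) + F)/3 = -(F + F*(-3 + F))/3 = -F/3 - F*(-3 + F)/3)
V = 3
v(t, g) = 3
v(10, b(3))*(-372) = 3*(-372) = -1116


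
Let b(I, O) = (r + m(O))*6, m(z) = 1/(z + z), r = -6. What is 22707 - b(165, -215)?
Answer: 4889748/215 ≈ 22743.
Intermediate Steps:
m(z) = 1/(2*z)
b(I, O) = -36 + 3/O (b(I, O) = (-6 + 1/(2*O))*6 = -36 + 3/O)
22707 - b(165, -215) = 22707 - (-36 + 3/(-215)) = 22707 - (-36 + 3*(-1/215)) = 22707 - (-36 - 3/215) = 22707 - 1*(-7743/215) = 22707 + 7743/215 = 4889748/215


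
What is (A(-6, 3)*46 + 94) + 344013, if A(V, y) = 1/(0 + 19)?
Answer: 6538079/19 ≈ 3.4411e+5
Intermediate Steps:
A(V, y) = 1/19
(A(-6, 3)*46 + 94) + 344013 = ((1/19)*46 + 94) + 344013 = (46/19 + 94) + 344013 = 1832/19 + 344013 = 6538079/19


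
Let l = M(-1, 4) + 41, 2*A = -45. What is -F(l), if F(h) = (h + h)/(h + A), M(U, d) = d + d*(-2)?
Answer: -148/29 ≈ -5.1034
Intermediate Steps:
A = -45/2 (A = (½)*(-45) = -45/2 ≈ -22.500)
M(U, d) = -d (M(U, d) = d - 2*d = -d)
l = 37 (l = -1*4 + 41 = -4 + 41 = 37)
F(h) = 2*h/(-45/2 + h) (F(h) = (h + h)/(h - 45/2) = (2*h)/(-45/2 + h) = 2*h/(-45/2 + h))
-F(l) = -4*37/(-45 + 2*37) = -4*37/(-45 + 74) = -4*37/29 = -1*148/29 = -148/29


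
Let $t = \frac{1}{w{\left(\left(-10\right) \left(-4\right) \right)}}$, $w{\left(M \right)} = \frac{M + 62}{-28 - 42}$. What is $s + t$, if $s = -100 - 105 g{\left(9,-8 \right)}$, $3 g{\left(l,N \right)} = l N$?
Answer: $\frac{123385}{51} \approx 2419.3$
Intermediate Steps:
$g{\left(l,N \right)} = \frac{N l}{3}$ ($g{\left(l,N \right)} = \frac{l N}{3} = \frac{N l}{3}$)
$w{\left(M \right)} = - \frac{31}{35} - \frac{M}{70}$ ($w{\left(M \right)} = \frac{62 + M}{-70} = \left(62 + M\right) \left(- \frac{1}{70}\right) = - \frac{31}{35} - \frac{M}{70}$)
$t = - \frac{35}{51}$ ($t = \frac{1}{- \frac{31}{35} - \frac{\left(-10\right) \left(-4\right)}{70}} = \frac{1}{- \frac{31}{35} - \frac{4}{7}} = \frac{1}{- \frac{51}{35}} = - \frac{35}{51} \approx -0.68627$)
$s = 2420$ ($s = -100 - 105 \cdot \frac{1}{3} \left(-8\right) 9 = -100 - -2520 = -100 + 2520 = 2420$)
$s + t = 2420 - \frac{35}{51} = \frac{123385}{51}$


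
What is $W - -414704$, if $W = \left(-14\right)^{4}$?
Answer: $453120$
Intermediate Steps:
$W = 38416$
$W - -414704 = 38416 - -414704 = 38416 + 414704 = 453120$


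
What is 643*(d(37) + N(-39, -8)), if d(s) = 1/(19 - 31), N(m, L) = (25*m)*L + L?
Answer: 60122429/12 ≈ 5.0102e+6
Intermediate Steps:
N(m, L) = L + 25*L*m (N(m, L) = 25*L*m + L = L + 25*L*m)
d(s) = -1/12 (d(s) = 1/(-12) = -1/12)
643*(d(37) + N(-39, -8)) = 643*(-1/12 - 8*(1 + 25*(-39))) = 643*(-1/12 - 8*(1 - 975)) = 643*(-1/12 - 8*(-974)) = 643*(-1/12 + 7792) = 643*(93503/12) = 60122429/12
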